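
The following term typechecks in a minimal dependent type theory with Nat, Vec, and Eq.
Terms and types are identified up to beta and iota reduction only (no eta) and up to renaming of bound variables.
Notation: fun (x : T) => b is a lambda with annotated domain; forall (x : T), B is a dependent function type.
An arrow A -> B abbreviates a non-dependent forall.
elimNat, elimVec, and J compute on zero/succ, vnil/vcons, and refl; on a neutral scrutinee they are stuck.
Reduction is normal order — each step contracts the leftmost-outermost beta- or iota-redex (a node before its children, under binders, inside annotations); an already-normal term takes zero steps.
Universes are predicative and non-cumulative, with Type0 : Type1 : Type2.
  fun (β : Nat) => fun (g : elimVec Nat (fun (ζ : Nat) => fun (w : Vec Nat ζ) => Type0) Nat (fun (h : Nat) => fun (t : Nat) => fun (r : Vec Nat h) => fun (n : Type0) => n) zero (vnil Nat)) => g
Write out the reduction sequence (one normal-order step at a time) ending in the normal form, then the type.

reduction (normal order):
  fun (β : Nat) => fun (g : elimVec Nat (fun (ζ : Nat) => fun (w : Vec Nat ζ) => Type0) Nat (fun (h : Nat) => fun (t : Nat) => fun (r : Vec Nat h) => fun (n : Type0) => n) zero (vnil Nat)) => g
  ~> fun (β : Nat) => fun (g : Nat) => g
type:
  Nat -> Nat -> Nat


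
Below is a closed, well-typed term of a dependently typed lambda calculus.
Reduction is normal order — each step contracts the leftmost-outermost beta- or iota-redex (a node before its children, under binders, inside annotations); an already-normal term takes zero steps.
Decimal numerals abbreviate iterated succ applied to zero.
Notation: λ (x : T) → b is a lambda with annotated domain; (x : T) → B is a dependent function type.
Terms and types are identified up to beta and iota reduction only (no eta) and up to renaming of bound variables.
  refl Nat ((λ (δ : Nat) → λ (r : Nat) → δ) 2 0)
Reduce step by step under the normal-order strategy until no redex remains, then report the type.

normal-order reduction sequence:
  refl Nat ((λ (δ : Nat) → λ (r : Nat) → δ) 2 0)
  ~> refl Nat ((λ (δ : Nat) → 2) 0)
  ~> refl Nat 2
type:
  Eq Nat 2 2


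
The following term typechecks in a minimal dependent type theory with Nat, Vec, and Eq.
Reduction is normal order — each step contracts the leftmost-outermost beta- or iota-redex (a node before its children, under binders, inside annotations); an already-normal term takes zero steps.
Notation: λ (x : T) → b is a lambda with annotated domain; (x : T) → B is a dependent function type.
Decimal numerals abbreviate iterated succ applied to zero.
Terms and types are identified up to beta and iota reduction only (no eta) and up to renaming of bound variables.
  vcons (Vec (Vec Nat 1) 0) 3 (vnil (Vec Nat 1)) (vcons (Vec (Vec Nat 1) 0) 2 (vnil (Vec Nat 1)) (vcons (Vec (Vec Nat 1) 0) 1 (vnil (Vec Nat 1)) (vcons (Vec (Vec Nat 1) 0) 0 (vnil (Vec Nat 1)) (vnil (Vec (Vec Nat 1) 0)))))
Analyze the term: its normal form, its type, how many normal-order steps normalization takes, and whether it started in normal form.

resulting normal form:
  vcons (Vec (Vec Nat 1) 0) 3 (vnil (Vec Nat 1)) (vcons (Vec (Vec Nat 1) 0) 2 (vnil (Vec Nat 1)) (vcons (Vec (Vec Nat 1) 0) 1 (vnil (Vec Nat 1)) (vcons (Vec (Vec Nat 1) 0) 0 (vnil (Vec Nat 1)) (vnil (Vec (Vec Nat 1) 0)))))
inferred type:
  Vec (Vec (Vec Nat 1) 0) 4
reduction steps (normal order): 0
term was already normal: yes


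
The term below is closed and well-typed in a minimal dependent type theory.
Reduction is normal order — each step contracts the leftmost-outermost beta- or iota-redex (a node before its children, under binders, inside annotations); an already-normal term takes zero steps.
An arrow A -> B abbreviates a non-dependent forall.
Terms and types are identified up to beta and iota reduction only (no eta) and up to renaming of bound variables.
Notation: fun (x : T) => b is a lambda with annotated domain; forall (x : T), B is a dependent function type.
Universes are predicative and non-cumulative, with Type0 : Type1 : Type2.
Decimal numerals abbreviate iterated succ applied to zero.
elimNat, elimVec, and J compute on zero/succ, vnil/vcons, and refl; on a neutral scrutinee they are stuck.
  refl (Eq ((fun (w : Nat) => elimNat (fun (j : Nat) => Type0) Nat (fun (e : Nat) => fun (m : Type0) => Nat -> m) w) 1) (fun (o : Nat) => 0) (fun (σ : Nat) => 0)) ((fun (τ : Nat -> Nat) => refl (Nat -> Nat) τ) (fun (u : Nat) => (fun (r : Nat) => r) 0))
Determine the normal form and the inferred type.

resulting normal form:
  refl (Eq (Nat -> Nat) (fun (w : Nat) => 0) (fun (j : Nat) => 0)) (refl (Nat -> Nat) (fun (e : Nat) => 0))
type:
  Eq (Eq (Nat -> Nat) (fun (w : Nat) => 0) (fun (j : Nat) => 0)) (refl (Nat -> Nat) (fun (e : Nat) => 0)) (refl (Nat -> Nat) (fun (m : Nat) => 0))


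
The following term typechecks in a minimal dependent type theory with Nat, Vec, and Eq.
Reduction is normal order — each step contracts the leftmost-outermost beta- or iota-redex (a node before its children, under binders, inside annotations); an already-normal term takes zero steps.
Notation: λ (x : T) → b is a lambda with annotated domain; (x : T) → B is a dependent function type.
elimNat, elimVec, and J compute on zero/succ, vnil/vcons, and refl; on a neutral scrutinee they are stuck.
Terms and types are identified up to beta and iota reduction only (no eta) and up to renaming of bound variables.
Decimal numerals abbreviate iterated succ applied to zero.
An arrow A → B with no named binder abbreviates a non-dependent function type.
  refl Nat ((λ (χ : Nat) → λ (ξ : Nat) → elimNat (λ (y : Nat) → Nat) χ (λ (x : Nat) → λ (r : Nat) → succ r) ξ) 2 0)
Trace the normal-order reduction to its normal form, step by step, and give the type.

reduction (normal order):
  refl Nat ((λ (χ : Nat) → λ (ξ : Nat) → elimNat (λ (y : Nat) → Nat) χ (λ (x : Nat) → λ (r : Nat) → succ r) ξ) 2 0)
  ~> refl Nat ((λ (χ : Nat) → elimNat (λ (ξ : Nat) → Nat) 2 (λ (y : Nat) → λ (x : Nat) → succ x) χ) 0)
  ~> refl Nat (elimNat (λ (χ : Nat) → Nat) 2 (λ (ξ : Nat) → λ (y : Nat) → succ y) 0)
  ~> refl Nat 2
inferred type:
  Eq Nat 2 2


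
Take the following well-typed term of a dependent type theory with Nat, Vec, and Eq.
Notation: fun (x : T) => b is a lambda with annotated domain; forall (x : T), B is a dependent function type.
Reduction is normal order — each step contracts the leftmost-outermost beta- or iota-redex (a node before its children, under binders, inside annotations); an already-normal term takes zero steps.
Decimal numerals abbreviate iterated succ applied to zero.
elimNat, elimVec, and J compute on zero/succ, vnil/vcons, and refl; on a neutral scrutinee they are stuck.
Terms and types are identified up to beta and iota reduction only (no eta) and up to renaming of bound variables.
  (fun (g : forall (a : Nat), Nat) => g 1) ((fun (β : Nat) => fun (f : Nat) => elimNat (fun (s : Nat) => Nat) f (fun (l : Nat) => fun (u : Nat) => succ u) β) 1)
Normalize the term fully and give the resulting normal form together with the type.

reduced normal form:
  2
type:
  Nat


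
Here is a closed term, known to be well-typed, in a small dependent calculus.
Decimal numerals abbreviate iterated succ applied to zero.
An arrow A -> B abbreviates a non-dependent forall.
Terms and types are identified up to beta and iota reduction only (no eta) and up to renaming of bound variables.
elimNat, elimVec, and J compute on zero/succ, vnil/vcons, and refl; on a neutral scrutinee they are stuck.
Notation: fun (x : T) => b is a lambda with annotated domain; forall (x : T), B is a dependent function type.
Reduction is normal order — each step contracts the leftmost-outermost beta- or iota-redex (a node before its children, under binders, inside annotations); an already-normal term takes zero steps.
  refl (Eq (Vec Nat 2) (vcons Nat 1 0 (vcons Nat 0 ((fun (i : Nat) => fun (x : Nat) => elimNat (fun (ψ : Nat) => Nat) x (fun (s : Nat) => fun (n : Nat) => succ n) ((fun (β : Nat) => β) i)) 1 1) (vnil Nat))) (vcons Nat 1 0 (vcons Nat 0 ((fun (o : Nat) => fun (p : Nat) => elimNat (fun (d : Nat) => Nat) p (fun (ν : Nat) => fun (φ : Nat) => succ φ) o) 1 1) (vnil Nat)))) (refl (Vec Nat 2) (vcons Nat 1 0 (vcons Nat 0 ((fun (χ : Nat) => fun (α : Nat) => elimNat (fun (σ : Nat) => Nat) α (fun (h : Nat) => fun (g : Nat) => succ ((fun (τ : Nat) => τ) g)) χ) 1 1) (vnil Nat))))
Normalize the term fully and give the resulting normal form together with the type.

resulting normal form:
  refl (Eq (Vec Nat 2) (vcons Nat 1 0 (vcons Nat 0 2 (vnil Nat))) (vcons Nat 1 0 (vcons Nat 0 2 (vnil Nat)))) (refl (Vec Nat 2) (vcons Nat 1 0 (vcons Nat 0 2 (vnil Nat))))
type:
  Eq (Eq (Vec Nat 2) (vcons Nat 1 0 (vcons Nat 0 2 (vnil Nat))) (vcons Nat 1 0 (vcons Nat 0 2 (vnil Nat)))) (refl (Vec Nat 2) (vcons Nat 1 0 (vcons Nat 0 2 (vnil Nat)))) (refl (Vec Nat 2) (vcons Nat 1 0 (vcons Nat 0 2 (vnil Nat))))
observation: normalization takes exactly 20 steps under the normal-order strategy.


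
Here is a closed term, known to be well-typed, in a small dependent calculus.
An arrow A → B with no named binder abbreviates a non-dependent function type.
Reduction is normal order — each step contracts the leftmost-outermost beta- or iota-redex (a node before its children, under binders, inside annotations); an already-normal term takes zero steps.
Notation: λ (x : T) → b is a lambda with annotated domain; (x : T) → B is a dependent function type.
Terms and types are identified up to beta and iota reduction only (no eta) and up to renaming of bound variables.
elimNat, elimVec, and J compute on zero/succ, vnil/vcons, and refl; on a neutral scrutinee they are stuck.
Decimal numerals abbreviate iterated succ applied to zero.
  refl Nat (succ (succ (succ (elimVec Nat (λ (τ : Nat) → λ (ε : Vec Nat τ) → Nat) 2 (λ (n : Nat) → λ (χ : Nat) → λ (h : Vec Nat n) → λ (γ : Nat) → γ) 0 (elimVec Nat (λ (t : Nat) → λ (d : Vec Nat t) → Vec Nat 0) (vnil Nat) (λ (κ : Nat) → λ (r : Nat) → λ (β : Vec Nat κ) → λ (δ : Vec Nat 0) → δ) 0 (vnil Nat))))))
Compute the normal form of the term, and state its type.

reduced normal form:
  refl Nat 5
inferred type:
  Eq Nat 5 5


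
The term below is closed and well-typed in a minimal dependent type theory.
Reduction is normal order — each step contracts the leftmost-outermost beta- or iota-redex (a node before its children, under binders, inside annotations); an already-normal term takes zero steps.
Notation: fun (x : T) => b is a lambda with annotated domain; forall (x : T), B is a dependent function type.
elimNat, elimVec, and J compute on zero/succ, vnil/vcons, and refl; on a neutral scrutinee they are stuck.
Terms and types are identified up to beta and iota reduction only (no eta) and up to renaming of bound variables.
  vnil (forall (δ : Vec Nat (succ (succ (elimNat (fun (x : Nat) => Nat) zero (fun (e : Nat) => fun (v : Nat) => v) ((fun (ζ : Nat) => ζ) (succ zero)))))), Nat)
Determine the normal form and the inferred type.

resulting normal form:
  vnil (forall (δ : Vec Nat (succ (succ zero))), Nat)
the term's type:
  Vec (forall (δ : Vec Nat (succ (succ zero))), Nat) zero


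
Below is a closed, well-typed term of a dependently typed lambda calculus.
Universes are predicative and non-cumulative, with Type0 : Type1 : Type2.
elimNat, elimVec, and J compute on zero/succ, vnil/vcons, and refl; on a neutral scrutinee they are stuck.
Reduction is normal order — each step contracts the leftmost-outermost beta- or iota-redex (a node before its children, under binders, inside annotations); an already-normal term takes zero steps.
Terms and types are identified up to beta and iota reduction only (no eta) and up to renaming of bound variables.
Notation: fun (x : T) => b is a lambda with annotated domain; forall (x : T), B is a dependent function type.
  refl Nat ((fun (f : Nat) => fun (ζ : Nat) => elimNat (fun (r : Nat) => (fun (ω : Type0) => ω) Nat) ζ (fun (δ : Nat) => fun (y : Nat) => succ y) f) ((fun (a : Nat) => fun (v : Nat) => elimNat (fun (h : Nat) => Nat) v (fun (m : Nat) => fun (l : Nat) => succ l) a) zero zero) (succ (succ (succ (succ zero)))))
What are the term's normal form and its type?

reduced normal form:
  refl Nat (succ (succ (succ (succ zero))))
the term's type:
  Eq Nat (succ (succ (succ (succ zero)))) (succ (succ (succ (succ zero))))
observation: the term reaches its normal form after 7 normal-order steps.


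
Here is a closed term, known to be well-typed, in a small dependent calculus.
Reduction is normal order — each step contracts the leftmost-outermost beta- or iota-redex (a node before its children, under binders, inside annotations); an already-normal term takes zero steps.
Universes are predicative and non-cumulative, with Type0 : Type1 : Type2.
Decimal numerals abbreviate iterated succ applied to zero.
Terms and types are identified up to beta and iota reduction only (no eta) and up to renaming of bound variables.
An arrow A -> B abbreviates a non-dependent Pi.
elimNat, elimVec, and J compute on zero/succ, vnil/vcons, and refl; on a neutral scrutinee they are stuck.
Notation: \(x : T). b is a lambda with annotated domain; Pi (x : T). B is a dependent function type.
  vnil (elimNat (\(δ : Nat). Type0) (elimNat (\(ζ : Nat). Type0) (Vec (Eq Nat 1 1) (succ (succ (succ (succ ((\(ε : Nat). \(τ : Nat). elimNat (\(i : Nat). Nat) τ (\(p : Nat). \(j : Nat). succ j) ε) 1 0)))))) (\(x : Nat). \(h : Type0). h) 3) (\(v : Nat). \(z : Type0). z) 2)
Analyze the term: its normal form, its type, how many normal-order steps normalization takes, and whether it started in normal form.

reduced normal form:
  vnil (Vec (Eq Nat 1 1) 5)
the term's type:
  Vec (Vec (Eq Nat 1 1) 5) 0
steps to reach normal form (normal order): 23
started in normal form: no
first redex: an elimNat iota-redex


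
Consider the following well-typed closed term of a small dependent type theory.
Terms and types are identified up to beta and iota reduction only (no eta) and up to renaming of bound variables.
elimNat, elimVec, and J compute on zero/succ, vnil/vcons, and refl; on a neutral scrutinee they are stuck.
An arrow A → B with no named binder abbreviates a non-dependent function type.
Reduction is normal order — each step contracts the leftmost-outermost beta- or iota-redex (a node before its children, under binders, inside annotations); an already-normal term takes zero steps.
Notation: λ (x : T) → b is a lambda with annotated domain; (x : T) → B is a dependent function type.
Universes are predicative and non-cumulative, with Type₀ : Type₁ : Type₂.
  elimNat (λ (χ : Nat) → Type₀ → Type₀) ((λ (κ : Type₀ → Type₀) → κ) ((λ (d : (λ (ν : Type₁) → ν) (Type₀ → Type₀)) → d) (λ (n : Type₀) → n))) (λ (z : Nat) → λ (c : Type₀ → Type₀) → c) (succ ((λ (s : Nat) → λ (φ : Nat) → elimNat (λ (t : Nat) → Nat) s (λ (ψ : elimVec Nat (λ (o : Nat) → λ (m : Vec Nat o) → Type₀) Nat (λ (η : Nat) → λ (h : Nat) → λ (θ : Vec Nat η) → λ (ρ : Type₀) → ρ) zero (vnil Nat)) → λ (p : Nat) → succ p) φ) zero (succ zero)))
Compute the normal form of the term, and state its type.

normal form:
  λ (χ : Type₀) → χ
the term's type:
  Type₀ → Type₀
observation: the first redex contracted is an elimNat iota-redex; the normal form is reached in 15 normal-order steps.


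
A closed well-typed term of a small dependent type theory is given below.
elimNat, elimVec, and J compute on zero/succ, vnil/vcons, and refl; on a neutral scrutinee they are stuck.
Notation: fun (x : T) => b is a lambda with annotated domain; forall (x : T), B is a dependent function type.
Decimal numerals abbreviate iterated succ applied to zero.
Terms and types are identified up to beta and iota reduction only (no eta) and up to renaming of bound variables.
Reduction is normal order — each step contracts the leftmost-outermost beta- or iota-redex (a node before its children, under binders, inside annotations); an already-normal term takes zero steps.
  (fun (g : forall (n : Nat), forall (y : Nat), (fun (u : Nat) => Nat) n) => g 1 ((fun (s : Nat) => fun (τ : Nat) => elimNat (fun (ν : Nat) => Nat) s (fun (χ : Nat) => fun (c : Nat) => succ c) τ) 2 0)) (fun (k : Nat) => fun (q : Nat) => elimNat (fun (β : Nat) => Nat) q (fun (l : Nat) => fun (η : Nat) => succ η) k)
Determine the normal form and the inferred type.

reduced normal form:
  3
the term's type:
  Nat


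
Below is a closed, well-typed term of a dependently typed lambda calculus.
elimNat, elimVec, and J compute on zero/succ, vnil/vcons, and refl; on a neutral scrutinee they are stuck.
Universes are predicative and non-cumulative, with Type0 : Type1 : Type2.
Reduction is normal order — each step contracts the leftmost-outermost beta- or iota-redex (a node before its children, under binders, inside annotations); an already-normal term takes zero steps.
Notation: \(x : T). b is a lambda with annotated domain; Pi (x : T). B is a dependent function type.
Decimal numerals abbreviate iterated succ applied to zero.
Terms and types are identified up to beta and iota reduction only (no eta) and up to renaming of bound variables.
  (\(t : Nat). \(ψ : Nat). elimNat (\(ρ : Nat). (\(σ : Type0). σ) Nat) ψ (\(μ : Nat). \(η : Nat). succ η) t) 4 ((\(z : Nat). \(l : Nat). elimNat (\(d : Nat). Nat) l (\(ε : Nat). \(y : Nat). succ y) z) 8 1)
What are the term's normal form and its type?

resulting normal form:
  13
type:
  Nat
observation: the term reaches its normal form after 42 normal-order steps.


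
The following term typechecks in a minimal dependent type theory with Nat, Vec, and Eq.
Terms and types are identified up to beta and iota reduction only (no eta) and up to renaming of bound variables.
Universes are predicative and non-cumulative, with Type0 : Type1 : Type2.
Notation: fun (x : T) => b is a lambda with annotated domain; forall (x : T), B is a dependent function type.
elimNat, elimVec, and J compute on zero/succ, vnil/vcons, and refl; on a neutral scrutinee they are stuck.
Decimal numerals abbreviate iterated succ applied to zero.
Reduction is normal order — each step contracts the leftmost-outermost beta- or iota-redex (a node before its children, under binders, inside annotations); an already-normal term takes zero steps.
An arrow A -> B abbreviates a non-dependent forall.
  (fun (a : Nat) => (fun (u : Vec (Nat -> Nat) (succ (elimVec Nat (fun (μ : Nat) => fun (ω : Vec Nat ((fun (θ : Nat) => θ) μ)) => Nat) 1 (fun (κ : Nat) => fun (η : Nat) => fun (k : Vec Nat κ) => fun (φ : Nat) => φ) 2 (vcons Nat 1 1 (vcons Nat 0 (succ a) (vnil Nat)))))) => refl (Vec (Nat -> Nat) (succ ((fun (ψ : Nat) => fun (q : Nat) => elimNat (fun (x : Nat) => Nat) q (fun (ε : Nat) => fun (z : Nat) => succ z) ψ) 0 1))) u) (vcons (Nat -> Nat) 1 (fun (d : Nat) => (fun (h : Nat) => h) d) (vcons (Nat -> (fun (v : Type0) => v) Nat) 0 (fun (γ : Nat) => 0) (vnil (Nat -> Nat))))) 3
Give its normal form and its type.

normal form:
  refl (Vec (Nat -> Nat) 2) (vcons (Nat -> Nat) 1 (fun (a : Nat) => a) (vcons (Nat -> Nat) 0 (fun (u : Nat) => 0) (vnil (Nat -> Nat))))
the term's type:
  Eq (Vec (Nat -> Nat) 2) (vcons (Nat -> Nat) 1 (fun (a : Nat) => a) (vcons (Nat -> Nat) 0 (fun (u : Nat) => 0) (vnil (Nat -> Nat)))) (vcons (Nat -> Nat) 1 (fun (μ : Nat) => μ) (vcons (Nat -> Nat) 0 (fun (ω : Nat) => 0) (vnil (Nat -> Nat))))


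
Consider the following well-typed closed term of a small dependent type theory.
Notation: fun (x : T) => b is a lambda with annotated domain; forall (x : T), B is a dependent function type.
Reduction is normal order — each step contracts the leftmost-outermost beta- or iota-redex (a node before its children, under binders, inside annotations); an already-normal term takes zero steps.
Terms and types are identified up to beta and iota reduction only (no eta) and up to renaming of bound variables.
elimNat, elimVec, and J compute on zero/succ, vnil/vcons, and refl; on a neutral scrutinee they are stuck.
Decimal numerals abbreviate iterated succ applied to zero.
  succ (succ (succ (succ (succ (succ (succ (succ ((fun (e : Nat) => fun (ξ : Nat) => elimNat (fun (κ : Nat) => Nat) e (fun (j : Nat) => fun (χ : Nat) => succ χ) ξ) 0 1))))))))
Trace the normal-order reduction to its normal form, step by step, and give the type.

normal-order reduction sequence:
  succ (succ (succ (succ (succ (succ (succ (succ ((fun (e : Nat) => fun (ξ : Nat) => elimNat (fun (κ : Nat) => Nat) e (fun (j : Nat) => fun (χ : Nat) => succ χ) ξ) 0 1))))))))
  ~> succ (succ (succ (succ (succ (succ (succ (succ ((fun (e : Nat) => elimNat (fun (ξ : Nat) => Nat) 0 (fun (κ : Nat) => fun (j : Nat) => succ j) e) 1))))))))
  ~> succ (succ (succ (succ (succ (succ (succ (succ (elimNat (fun (e : Nat) => Nat) 0 (fun (ξ : Nat) => fun (κ : Nat) => succ κ) 1))))))))
  ~> succ (succ (succ (succ (succ (succ (succ (succ ((fun (e : Nat) => fun (ξ : Nat) => succ ξ) 0 (elimNat (fun (κ : Nat) => Nat) 0 (fun (j : Nat) => fun (χ : Nat) => succ χ) 0)))))))))
  ~> succ (succ (succ (succ (succ (succ (succ (succ ((fun (e : Nat) => succ e) (elimNat (fun (ξ : Nat) => Nat) 0 (fun (κ : Nat) => fun (j : Nat) => succ j) 0)))))))))
  ~> succ (succ (succ (succ (succ (succ (succ (succ (succ (elimNat (fun (e : Nat) => Nat) 0 (fun (ξ : Nat) => fun (κ : Nat) => succ κ) 0)))))))))
  ~> 9
type:
  Nat


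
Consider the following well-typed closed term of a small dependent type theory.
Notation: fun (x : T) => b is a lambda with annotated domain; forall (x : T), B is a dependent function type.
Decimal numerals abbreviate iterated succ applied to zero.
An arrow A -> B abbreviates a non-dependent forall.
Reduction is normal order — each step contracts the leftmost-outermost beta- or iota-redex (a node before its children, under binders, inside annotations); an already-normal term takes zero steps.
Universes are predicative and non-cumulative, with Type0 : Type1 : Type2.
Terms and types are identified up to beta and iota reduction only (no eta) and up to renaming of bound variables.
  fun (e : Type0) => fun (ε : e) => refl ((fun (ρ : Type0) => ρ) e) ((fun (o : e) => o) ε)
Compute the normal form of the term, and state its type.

reduced normal form:
  fun (e : Type0) => fun (ε : e) => refl e ε
inferred type:
  forall (e : Type0), forall (ε : e), Eq e ε ε
observation: the term reaches its normal form after 2 normal-order steps.


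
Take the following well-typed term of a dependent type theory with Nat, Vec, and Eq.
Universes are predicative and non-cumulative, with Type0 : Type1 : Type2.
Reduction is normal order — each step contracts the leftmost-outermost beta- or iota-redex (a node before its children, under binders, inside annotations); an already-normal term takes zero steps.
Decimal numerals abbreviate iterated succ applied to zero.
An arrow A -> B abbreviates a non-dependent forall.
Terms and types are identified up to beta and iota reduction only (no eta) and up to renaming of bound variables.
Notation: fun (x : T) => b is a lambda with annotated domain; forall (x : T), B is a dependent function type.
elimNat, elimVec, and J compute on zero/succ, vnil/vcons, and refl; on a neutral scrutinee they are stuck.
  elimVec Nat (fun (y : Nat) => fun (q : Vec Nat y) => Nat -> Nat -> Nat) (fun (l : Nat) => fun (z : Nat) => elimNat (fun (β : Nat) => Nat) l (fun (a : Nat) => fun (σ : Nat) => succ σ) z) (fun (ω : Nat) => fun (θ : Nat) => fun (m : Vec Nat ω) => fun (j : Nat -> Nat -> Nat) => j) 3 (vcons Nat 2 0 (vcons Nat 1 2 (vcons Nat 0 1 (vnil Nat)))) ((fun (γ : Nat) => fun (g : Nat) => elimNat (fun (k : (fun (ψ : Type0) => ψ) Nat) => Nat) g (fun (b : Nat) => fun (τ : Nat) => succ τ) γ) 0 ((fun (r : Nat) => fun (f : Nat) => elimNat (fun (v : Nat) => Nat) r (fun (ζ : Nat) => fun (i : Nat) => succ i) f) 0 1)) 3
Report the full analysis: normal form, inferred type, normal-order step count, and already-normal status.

resulting normal form:
  4
type:
  Nat
reduction steps (normal order): 37
already normal: no
first redex: an elimVec iota-redex


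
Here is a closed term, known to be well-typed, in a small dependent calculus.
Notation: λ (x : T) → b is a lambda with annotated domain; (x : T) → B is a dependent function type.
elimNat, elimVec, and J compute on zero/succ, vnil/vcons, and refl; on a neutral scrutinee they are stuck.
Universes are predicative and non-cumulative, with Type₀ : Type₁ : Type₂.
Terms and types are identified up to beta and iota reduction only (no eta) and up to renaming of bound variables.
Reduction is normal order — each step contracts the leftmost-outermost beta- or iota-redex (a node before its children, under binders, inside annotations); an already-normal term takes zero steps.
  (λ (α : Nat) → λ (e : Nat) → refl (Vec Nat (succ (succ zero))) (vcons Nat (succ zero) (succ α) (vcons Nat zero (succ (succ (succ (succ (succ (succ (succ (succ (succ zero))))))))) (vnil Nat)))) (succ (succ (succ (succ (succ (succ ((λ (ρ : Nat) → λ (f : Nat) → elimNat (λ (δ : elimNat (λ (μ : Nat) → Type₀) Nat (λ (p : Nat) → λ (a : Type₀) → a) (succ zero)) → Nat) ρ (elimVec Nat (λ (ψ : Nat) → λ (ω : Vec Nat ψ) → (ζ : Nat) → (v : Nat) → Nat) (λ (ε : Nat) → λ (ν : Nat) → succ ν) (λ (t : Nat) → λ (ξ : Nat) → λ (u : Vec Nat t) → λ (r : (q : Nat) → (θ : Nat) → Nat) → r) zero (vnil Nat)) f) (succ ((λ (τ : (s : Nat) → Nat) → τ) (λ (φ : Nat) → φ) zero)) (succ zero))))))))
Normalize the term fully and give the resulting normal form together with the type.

normal form:
  λ (α : Nat) → refl (Vec Nat (succ (succ zero))) (vcons Nat (succ zero) (succ (succ (succ (succ (succ (succ (succ (succ (succ zero))))))))) (vcons Nat zero (succ (succ (succ (succ (succ (succ (succ (succ (succ zero))))))))) (vnil Nat)))
inferred type:
  (α : Nat) → Eq (Vec Nat (succ (succ zero))) (vcons Nat (succ zero) (succ (succ (succ (succ (succ (succ (succ (succ (succ zero))))))))) (vcons Nat zero (succ (succ (succ (succ (succ (succ (succ (succ (succ zero))))))))) (vnil Nat))) (vcons Nat (succ zero) (succ (succ (succ (succ (succ (succ (succ (succ (succ zero))))))))) (vcons Nat zero (succ (succ (succ (succ (succ (succ (succ (succ (succ zero))))))))) (vnil Nat)))
observation: normalization takes exactly 10 steps under the normal-order strategy.


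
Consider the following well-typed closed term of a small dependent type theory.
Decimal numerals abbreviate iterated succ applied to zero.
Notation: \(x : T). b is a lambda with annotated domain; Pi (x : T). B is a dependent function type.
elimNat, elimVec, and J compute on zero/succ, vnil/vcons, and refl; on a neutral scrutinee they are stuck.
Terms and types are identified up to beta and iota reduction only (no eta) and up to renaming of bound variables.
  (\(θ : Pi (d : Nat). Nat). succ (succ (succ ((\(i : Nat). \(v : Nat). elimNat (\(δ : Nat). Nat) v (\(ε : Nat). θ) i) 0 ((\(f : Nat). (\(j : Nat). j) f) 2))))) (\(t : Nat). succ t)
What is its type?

type:
  Nat


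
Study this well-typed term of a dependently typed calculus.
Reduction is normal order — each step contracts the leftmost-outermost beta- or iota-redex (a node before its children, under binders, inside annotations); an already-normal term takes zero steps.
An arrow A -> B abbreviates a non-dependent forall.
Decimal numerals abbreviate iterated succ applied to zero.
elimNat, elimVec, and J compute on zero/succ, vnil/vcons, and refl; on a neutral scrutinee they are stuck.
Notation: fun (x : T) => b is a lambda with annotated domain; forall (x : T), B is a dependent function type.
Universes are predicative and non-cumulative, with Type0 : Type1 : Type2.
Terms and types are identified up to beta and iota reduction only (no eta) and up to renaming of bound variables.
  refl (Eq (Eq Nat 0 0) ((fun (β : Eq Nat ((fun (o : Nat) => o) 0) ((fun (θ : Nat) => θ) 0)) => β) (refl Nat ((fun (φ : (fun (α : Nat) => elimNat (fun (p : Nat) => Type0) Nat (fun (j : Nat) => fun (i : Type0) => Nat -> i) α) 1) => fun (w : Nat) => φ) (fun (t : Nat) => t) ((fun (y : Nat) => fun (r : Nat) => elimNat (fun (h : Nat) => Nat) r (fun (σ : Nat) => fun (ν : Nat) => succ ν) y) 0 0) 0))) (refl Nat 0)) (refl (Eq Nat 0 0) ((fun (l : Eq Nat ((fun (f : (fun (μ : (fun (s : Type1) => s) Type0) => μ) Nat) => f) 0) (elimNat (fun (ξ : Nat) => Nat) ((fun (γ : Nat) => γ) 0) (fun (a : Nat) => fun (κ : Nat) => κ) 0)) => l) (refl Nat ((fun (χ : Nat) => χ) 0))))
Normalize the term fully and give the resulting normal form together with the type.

reduced normal form:
  refl (Eq (Eq Nat 0 0) (refl Nat 0) (refl Nat 0)) (refl (Eq Nat 0 0) (refl Nat 0))
the term's type:
  Eq (Eq (Eq Nat 0 0) (refl Nat 0) (refl Nat 0)) (refl (Eq Nat 0 0) (refl Nat 0)) (refl (Eq Nat 0 0) (refl Nat 0))
observation: the leftmost-outermost redex is a beta-redex, and normalization takes 6 steps.


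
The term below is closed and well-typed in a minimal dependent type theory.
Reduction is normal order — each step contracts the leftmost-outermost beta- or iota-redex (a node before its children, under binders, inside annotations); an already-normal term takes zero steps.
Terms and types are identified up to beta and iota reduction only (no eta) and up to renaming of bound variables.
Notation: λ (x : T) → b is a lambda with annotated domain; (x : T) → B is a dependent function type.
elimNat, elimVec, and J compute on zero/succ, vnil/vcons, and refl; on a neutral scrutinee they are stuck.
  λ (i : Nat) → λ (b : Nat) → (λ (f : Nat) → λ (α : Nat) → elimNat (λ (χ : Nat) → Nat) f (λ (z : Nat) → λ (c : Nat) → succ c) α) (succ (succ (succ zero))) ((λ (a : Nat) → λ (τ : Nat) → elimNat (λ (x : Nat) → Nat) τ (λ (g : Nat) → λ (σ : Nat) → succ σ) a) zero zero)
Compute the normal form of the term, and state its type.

reduced normal form:
  λ (i : Nat) → λ (b : Nat) → succ (succ (succ zero))
type:
  (i : Nat) → (b : Nat) → Nat
observation: contracting a beta-redex first, the term normalizes in 6 steps.


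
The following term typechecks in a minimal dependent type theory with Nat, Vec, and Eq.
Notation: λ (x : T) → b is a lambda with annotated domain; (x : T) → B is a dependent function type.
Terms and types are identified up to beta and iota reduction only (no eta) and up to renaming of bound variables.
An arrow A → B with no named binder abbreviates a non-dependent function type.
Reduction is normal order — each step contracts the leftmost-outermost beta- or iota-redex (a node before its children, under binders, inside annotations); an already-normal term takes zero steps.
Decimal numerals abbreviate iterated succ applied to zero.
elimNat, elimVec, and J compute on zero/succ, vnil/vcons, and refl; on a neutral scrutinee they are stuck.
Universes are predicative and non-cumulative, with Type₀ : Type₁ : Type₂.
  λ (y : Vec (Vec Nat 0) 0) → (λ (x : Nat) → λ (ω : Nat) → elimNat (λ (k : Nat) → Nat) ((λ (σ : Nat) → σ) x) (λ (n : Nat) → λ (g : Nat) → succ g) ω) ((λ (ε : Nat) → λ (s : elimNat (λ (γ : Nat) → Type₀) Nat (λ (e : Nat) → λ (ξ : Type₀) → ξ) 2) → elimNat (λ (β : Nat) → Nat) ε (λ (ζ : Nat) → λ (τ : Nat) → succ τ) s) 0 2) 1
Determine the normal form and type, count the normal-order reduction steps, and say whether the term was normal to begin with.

resulting normal form:
  λ (y : Vec (Vec Nat 0) 0) → 3
type:
  Vec (Vec Nat 0) 0 → Nat
normal-order step count: 16
already normal: no
first contracted redex: a beta-redex


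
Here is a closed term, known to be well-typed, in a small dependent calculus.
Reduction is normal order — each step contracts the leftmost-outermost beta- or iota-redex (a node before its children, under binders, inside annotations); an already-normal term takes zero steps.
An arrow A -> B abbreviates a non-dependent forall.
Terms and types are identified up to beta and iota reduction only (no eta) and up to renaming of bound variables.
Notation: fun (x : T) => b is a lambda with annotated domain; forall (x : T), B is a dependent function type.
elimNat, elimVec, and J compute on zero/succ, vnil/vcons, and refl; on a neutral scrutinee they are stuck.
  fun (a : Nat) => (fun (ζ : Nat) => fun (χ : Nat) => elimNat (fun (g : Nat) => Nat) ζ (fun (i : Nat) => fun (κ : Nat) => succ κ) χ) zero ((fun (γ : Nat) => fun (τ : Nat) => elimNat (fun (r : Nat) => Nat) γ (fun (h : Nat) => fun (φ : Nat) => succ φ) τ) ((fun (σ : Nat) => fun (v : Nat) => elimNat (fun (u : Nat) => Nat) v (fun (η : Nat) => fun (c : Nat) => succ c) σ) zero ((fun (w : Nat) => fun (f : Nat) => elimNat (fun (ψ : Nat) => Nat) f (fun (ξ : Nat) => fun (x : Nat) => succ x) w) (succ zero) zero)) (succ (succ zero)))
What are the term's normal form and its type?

resulting normal form:
  fun (a : Nat) => succ (succ (succ zero))
the term's type:
  Nat -> Nat
observation: the first redex contracted is a beta-redex; the normal form is reached in 30 normal-order steps.


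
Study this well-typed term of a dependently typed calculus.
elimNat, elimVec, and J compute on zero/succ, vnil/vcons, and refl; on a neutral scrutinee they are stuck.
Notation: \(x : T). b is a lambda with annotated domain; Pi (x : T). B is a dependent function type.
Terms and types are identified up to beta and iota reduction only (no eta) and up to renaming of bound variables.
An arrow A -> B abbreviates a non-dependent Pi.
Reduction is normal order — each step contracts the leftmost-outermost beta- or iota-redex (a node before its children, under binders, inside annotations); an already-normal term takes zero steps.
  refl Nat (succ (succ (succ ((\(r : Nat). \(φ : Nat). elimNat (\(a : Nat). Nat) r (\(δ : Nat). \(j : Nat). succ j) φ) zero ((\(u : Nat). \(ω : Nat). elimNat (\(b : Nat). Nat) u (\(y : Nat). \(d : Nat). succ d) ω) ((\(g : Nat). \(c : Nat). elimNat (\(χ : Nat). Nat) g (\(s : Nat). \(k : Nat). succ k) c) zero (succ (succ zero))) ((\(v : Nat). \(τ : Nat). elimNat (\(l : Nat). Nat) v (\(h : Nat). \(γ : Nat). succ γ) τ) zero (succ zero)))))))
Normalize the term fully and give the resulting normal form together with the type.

reduced normal form:
  refl Nat (succ (succ (succ (succ (succ (succ zero))))))
the term's type:
  Eq Nat (succ (succ (succ (succ (succ (succ zero)))))) (succ (succ (succ (succ (succ (succ zero))))))
observation: contracting a beta-redex first, the term normalizes in 33 steps.


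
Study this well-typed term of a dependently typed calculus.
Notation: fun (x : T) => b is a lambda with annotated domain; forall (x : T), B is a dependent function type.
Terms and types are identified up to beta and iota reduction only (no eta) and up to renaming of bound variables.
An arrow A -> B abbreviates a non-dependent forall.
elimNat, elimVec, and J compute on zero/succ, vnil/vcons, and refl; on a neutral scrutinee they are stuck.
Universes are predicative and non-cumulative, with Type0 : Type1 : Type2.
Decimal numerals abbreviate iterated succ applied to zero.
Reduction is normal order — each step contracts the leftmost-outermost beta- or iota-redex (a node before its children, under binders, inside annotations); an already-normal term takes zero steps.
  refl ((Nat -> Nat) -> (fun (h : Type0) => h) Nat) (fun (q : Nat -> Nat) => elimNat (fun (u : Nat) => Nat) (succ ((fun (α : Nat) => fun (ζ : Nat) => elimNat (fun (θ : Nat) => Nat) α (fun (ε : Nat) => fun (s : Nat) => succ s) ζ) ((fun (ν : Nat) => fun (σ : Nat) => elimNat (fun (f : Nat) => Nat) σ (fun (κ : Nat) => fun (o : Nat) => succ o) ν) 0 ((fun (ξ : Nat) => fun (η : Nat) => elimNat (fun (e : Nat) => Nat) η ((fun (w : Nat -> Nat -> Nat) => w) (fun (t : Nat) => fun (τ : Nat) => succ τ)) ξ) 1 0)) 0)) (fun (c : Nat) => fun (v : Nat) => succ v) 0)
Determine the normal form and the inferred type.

normal form:
  refl ((Nat -> Nat) -> Nat) (fun (h : Nat -> Nat) => 2)
type:
  Eq ((Nat -> Nat) -> Nat) (fun (h : Nat -> Nat) => 2) (fun (q : Nat -> Nat) => 2)


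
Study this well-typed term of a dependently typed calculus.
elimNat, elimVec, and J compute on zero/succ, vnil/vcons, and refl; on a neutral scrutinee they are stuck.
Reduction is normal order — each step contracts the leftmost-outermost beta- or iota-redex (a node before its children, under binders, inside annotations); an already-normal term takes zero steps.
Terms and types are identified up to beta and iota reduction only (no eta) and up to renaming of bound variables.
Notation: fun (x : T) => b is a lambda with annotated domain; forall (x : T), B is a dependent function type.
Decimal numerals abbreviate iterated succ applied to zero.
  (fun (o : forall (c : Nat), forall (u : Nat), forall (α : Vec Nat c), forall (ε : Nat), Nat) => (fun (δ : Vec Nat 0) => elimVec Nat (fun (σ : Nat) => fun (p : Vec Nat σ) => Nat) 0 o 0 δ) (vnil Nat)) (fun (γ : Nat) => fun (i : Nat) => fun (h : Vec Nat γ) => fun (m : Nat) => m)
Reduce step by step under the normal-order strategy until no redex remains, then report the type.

normal-order reduction sequence:
  (fun (o : forall (c : Nat), forall (u : Nat), forall (α : Vec Nat c), forall (ε : Nat), Nat) => (fun (δ : Vec Nat 0) => elimVec Nat (fun (σ : Nat) => fun (p : Vec Nat σ) => Nat) 0 o 0 δ) (vnil Nat)) (fun (γ : Nat) => fun (i : Nat) => fun (h : Vec Nat γ) => fun (m : Nat) => m)
  ~> (fun (o : Vec Nat 0) => elimVec Nat (fun (c : Nat) => fun (u : Vec Nat c) => Nat) 0 (fun (α : Nat) => fun (ε : Nat) => fun (δ : Vec Nat α) => fun (σ : Nat) => σ) 0 o) (vnil Nat)
  ~> elimVec Nat (fun (o : Nat) => fun (c : Vec Nat o) => Nat) 0 (fun (u : Nat) => fun (α : Nat) => fun (ε : Vec Nat u) => fun (δ : Nat) => δ) 0 (vnil Nat)
  ~> 0
the term's type:
  Nat


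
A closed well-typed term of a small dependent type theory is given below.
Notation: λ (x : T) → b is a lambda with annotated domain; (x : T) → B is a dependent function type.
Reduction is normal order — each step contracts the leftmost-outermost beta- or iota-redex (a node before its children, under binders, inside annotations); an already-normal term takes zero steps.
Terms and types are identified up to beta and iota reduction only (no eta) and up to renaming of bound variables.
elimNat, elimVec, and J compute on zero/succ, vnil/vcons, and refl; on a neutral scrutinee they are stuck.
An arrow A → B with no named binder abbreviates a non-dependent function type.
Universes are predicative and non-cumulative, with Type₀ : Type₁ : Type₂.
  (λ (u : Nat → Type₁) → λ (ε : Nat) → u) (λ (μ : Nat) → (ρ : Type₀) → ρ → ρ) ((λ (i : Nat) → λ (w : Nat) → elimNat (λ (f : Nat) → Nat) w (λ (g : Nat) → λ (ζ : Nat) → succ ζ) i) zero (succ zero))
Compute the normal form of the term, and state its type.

resulting normal form:
  λ (u : Nat) → (ε : Type₀) → ε → ε
the term's type:
  Nat → Type₁


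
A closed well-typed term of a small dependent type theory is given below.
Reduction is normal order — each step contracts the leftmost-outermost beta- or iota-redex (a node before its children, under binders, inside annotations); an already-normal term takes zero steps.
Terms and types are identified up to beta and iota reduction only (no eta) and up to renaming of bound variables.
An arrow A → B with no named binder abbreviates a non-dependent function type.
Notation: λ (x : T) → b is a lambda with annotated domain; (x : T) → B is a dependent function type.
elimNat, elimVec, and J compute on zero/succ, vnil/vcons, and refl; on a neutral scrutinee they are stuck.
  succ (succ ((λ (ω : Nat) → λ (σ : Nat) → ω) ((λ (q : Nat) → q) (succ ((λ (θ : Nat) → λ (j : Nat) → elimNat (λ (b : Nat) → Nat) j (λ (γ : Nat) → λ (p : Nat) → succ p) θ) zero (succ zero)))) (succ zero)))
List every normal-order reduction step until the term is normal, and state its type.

reduction (normal order):
  succ (succ ((λ (ω : Nat) → λ (σ : Nat) → ω) ((λ (q : Nat) → q) (succ ((λ (θ : Nat) → λ (j : Nat) → elimNat (λ (b : Nat) → Nat) j (λ (γ : Nat) → λ (p : Nat) → succ p) θ) zero (succ zero)))) (succ zero)))
  ~> succ (succ ((λ (ω : Nat) → (λ (σ : Nat) → σ) (succ ((λ (q : Nat) → λ (θ : Nat) → elimNat (λ (j : Nat) → Nat) θ (λ (b : Nat) → λ (γ : Nat) → succ γ) q) zero (succ zero)))) (succ zero)))
  ~> succ (succ ((λ (ω : Nat) → ω) (succ ((λ (σ : Nat) → λ (q : Nat) → elimNat (λ (θ : Nat) → Nat) q (λ (j : Nat) → λ (b : Nat) → succ b) σ) zero (succ zero)))))
  ~> succ (succ (succ ((λ (ω : Nat) → λ (σ : Nat) → elimNat (λ (q : Nat) → Nat) σ (λ (θ : Nat) → λ (j : Nat) → succ j) ω) zero (succ zero))))
  ~> succ (succ (succ ((λ (ω : Nat) → elimNat (λ (σ : Nat) → Nat) ω (λ (q : Nat) → λ (θ : Nat) → succ θ) zero) (succ zero))))
  ~> succ (succ (succ (elimNat (λ (ω : Nat) → Nat) (succ zero) (λ (σ : Nat) → λ (q : Nat) → succ q) zero)))
  ~> succ (succ (succ (succ zero)))
the term's type:
  Nat
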